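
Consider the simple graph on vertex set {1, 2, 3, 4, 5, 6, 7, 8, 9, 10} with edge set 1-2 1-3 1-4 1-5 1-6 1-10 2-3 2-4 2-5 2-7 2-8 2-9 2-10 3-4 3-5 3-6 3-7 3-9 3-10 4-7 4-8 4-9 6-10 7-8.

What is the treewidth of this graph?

3

A width-3 tree decomposition is:
Bags: B1 = {1, 2, 3, 4}  B2 = {1, 2, 3, 10}  B3 = {2, 3, 4, 7}  B4 = {1, 2, 3, 5}  B5 = {2, 4, 7, 8}  B6 = {2, 3, 4, 9}  B7 = {1, 3, 6, 10}
Tree: B1–B2, B1–B3, B2–B4, B3–B5, B3–B6, B2–B7
Each bag holds 4 vertices, so the decomposition has width 3, which upper-bounds the treewidth. On the other hand G contains the 4-clique {2, 4, 7, 8}. A clique must lie in a single bag of any decomposition, so no decomposition can have width below 3. Combining the bounds, tw(G) = 3.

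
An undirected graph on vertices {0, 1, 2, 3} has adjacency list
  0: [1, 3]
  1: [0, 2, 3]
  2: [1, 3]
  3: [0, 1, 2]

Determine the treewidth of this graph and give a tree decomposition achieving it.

Every bag has size at most 3, so the width is 3 − 1 = 2 and tw(G) ≤ 2. Conversely, {0, 1, 3} is a clique of size 3, and the vertices of any clique must share a bag in every tree decomposition; so some bag has ≥ 3 vertices and tw(G) ≥ 2. Hence tw(G) = 2 exactly.

Treewidth 2.
One such decomposition:
Bags: B1 = {0, 1, 3}  B2 = {1, 2, 3}
Tree: B1–B2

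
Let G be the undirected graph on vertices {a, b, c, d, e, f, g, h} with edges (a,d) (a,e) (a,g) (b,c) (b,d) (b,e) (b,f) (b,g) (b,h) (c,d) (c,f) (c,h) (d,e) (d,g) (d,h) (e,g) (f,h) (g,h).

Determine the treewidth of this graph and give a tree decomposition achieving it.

Treewidth 3.
Bags: B1 = {b, c, f, h}  B2 = {b, c, d, h}  B3 = {b, d, g, h}  B4 = {b, d, e, g}  B5 = {a, d, e, g}
Tree: B1–B2, B2–B3, B3–B4, B4–B5

Each bag holds 4 vertices, so the decomposition has width 3, which upper-bounds the treewidth. On the other hand G contains the 4-clique {a, d, e, g}. A clique must lie in a single bag of any decomposition, so no decomposition can have width below 3. Therefore the treewidth is 3.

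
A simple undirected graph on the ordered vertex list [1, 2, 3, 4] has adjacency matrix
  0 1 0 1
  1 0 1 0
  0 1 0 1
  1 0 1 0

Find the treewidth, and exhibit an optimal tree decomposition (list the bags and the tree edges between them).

Treewidth 2.
One optimal decomposition is:
Bags: B1 = {2, 3, 4}  B2 = {1, 2, 4}
Tree: B1–B2

The largest bag has 3 vertices, giving width 2; this decomposition certifies tw(G) ≤ 2. For the lower bound, G contains the cycle 4–3–2–1–4, so G is not a forest; only forests have treewidth ≤ 1, hence tw(G) ≥ 2. The upper and lower bounds meet at 2, so that is the treewidth.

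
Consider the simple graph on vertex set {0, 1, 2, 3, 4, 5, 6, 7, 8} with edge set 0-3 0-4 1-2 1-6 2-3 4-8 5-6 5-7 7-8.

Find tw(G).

A width-2 tree decomposition is:
Bags: B1 = {0, 4, 8}  B2 = {0, 3, 8}  B3 = {2, 3, 8}  B4 = {1, 2, 8}  B5 = {1, 6, 8}  B6 = {5, 6, 8}  B7 = {5, 7, 8}
Tree: B1–B2, B2–B3, B3–B4, B4–B5, B5–B6, B6–B7
Each bag holds 3 vertices, so the decomposition has width 2, which upper-bounds the treewidth. For the lower bound, G contains the cycle 8–4–0–3–2–1–6–5–7–8, so G is not a forest; only forests have treewidth ≤ 1, hence tw(G) ≥ 2. The upper and lower bounds meet at 2, so that is the treewidth.

2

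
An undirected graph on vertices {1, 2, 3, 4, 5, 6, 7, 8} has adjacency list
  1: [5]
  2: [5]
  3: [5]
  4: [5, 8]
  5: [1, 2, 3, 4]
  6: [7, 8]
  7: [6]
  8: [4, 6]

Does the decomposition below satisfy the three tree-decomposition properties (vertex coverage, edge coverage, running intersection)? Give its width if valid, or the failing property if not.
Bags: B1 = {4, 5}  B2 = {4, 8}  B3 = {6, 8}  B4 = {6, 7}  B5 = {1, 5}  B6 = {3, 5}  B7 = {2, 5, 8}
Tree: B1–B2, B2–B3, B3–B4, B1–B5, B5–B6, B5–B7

A tree decomposition must satisfy three properties: every vertex lies in some bag; for every edge, both endpoints lie together in some bag; and for every vertex, the bags containing it form a connected subtree. Here bags containing vertex 8 are not connected in the tree, so the decomposition is invalid.

No — bags containing vertex 8 are not connected in the tree.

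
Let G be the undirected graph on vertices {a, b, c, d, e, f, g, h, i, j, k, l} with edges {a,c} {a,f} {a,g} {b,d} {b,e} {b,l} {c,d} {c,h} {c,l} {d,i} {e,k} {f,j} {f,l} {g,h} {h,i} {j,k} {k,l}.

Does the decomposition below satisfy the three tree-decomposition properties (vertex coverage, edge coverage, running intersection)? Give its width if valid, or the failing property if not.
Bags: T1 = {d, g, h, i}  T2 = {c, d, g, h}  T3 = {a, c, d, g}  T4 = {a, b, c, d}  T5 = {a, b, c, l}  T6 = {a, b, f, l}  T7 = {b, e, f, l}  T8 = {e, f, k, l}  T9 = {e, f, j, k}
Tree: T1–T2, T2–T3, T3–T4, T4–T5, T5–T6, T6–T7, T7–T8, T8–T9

Every vertex of G appears in some bag (union = {a, b, c, d, e, f, g, h, i, j, k, l}); every edge is covered by a bag; and for each vertex v the set of bags containing v is connected in the bag tree. The decomposition is therefore valid. The largest bag has 4 vertices, so the width is 3.

Yes; width 3.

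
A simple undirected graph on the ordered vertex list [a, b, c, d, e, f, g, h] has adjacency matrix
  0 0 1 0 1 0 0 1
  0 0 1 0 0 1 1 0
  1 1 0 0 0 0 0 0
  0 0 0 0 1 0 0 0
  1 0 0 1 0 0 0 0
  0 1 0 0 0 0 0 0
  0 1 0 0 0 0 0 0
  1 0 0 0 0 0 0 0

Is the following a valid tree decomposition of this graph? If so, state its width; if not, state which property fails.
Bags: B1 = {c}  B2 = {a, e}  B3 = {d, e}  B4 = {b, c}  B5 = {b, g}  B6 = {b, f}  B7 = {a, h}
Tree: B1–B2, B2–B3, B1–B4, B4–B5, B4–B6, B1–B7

No — edge (a,c) lies in no bag.

A tree decomposition must satisfy three properties: every vertex lies in some bag; for every edge, both endpoints lie together in some bag; and for every vertex, the bags containing it form a connected subtree. Here edge (a,c) lies in no bag, so the decomposition is invalid.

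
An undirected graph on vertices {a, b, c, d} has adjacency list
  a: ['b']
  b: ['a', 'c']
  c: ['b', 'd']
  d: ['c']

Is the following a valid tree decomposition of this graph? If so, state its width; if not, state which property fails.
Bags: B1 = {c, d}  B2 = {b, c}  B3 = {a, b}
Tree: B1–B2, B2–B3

Checking the three conditions: (i) the bags cover all of {a, b, c, d}; (ii) for each edge, some bag contains both endpoints; (iii) the bags containing any fixed vertex form a subtree. All hold, so the decomposition is valid with width 2 − 1 = 1.

Yes; width 1.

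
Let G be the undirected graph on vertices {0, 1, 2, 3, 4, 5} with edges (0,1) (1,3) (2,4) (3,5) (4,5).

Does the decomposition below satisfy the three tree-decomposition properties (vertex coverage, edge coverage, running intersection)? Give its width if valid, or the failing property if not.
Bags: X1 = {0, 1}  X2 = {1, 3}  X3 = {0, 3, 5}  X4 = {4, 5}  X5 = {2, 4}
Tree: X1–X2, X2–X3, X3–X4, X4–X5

No — bags containing vertex 0 are not connected in the tree.

A tree decomposition must satisfy three properties: every vertex lies in some bag; for every edge, both endpoints lie together in some bag; and for every vertex, the bags containing it form a connected subtree. Here bags containing vertex 0 are not connected in the tree, so the decomposition is invalid.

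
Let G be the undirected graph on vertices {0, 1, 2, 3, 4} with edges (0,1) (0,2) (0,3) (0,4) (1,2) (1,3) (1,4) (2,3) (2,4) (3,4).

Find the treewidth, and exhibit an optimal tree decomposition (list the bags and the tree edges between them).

Treewidth 4.
Bags: B1 = {0, 1, 2, 3, 4}
Tree: (single bag)

With just one bag of size 5, the width is 5 − 1 = 4, so tw(G) ≤ 4. On the other hand G contains the 5-clique {0, 1, 2, 3, 4}. A clique must lie in a single bag of any decomposition, so no decomposition can have width below 4. Hence tw(G) = 4 exactly.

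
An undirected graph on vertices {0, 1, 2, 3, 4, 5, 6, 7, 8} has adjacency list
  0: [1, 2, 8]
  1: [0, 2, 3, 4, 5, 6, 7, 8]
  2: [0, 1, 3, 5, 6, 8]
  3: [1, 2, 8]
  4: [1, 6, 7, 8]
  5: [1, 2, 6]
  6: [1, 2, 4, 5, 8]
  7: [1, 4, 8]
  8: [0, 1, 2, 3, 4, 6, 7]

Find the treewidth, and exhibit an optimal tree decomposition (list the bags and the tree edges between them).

Each bag holds 4 vertices, so the decomposition has width 3, which upper-bounds the treewidth. For the lower bound, the 4 vertices {0, 1, 2, 8} are pairwise adjacent, and any tree decomposition puts a clique entirely inside one bag — forcing width ≥ 3. Combining the bounds, tw(G) = 3.

Treewidth 3.
Bags: B1 = {0, 1, 2, 8}  B2 = {1, 2, 3, 8}  B3 = {1, 2, 6, 8}  B4 = {1, 2, 5, 6}  B5 = {1, 4, 6, 8}  B6 = {1, 4, 7, 8}
Tree: B1–B2, B1–B3, B3–B4, B3–B5, B5–B6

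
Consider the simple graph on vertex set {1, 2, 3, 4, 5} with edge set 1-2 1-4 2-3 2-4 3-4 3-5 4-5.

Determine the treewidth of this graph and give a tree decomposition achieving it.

Treewidth 2.
Bags: B1 = {1, 2, 4}  B2 = {2, 3, 4}  B3 = {3, 4, 5}
Tree: B1–B2, B2–B3

The largest bag has 3 vertices, giving width 2; this decomposition certifies tw(G) ≤ 2. Conversely, {1, 2, 4} is a clique of size 3, and the vertices of any clique must share a bag in every tree decomposition; so some bag has ≥ 3 vertices and tw(G) ≥ 2. Combining the bounds, tw(G) = 2.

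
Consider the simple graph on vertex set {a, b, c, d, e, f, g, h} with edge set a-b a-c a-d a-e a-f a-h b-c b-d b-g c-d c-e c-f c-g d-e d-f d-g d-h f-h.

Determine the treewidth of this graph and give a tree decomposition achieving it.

The largest bag has 4 vertices, giving width 3; this decomposition certifies tw(G) ≤ 3. Conversely, {a, d, f, h} is a clique of size 4, and the vertices of any clique must share a bag in every tree decomposition; so some bag has ≥ 4 vertices and tw(G) ≥ 3. Combining the bounds, tw(G) = 3.

Treewidth 3.
Bags: B1 = {a, b, c, d}  B2 = {a, c, d, f}  B3 = {b, c, d, g}  B4 = {a, c, d, e}  B5 = {a, d, f, h}
Tree: B1–B2, B1–B3, B1–B4, B2–B5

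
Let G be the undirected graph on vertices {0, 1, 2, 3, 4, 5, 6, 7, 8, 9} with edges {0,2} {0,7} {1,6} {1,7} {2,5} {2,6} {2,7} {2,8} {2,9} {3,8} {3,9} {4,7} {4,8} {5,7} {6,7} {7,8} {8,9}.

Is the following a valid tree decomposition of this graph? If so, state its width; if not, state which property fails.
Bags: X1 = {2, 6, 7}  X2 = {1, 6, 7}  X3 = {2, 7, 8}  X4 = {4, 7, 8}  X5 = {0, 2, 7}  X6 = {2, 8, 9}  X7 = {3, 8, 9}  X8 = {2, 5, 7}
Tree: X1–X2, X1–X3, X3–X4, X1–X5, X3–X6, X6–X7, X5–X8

Yes; width 2.

Vertex coverage: the bags together contain {0, 1, 2, 3, 4, 5, 6, 7, 8, 9}, the full vertex set. Edge coverage: each edge of G has both endpoints in at least one bag. Running intersection: for every vertex, the bags containing it form a connected subtree. All three properties hold, so this is a valid tree decomposition of width max|bag| − 1 = 2, and hence tw(G) ≤ 2.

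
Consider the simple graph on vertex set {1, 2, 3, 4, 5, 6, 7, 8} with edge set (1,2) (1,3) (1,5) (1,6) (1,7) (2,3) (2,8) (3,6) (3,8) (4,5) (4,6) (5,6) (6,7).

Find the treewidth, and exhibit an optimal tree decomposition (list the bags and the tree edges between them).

Treewidth 2.
One optimal decomposition is:
Bags: B1 = {1, 6, 7}  B2 = {1, 3, 6}  B3 = {1, 5, 6}  B4 = {4, 5, 6}  B5 = {1, 2, 3}  B6 = {2, 3, 8}
Tree: B1–B2, B2–B3, B3–B4, B2–B5, B5–B6

Every bag has size at most 3, so the width is 3 − 1 = 2 and tw(G) ≤ 2. Conversely, {2, 3, 8} is a clique of size 3, and the vertices of any clique must share a bag in every tree decomposition; so some bag has ≥ 3 vertices and tw(G) ≥ 2. Combining the bounds, tw(G) = 2.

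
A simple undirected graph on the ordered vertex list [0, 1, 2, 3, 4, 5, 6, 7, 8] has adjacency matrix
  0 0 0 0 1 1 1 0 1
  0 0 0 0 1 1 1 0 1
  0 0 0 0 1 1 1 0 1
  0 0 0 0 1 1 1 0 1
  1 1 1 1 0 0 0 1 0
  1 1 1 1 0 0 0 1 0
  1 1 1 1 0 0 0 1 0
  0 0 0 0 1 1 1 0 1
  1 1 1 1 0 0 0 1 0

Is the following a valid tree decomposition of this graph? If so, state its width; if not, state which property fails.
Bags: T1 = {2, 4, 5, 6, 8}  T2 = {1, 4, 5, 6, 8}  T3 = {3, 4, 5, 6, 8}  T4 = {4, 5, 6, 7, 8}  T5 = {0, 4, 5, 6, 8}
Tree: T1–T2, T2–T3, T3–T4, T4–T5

Yes; width 4.

Checking the three conditions: (i) the bags cover all of {0, 1, 2, 3, 4, 5, 6, 7, 8}; (ii) for each edge, some bag contains both endpoints; (iii) the bags containing any fixed vertex form a subtree. All hold, so the decomposition is valid with width 5 − 1 = 4.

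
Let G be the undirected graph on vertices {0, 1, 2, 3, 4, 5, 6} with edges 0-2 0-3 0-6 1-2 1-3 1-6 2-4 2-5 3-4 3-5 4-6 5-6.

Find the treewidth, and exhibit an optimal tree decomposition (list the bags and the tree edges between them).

Every bag has size at most 4, so the width is 4 − 1 = 3 and tw(G) ≤ 3. For the lower bound: the 4 vertex sets {0,6}, {1,2}, {3}, {5} are disjoint, each induces a connected subgraph, and every pair is joined by at least one edge of G. Contracting each set to a single vertex therefore yields K_{4} as a minor, and since treewidth is minor-monotone, tw(G) ≥ tw(K_{4}) = 3. Therefore the treewidth is 3.

Treewidth 3.
One such decomposition:
Bags: B1 = {0, 2, 3, 6}  B2 = {1, 2, 3, 6}  B3 = {2, 3, 5, 6}  B4 = {2, 3, 4, 6}
Tree: B1–B2, B2–B3, B3–B4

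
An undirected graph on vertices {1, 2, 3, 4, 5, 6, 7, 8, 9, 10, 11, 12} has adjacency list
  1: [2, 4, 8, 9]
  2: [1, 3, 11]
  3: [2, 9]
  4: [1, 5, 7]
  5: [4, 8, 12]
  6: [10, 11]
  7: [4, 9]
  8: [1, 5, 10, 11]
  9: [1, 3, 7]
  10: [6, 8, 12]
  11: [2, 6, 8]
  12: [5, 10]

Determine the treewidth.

3

A width-3 tree decomposition is:
Bags: B1 = {3, 4, 7, 9}  B2 = {1, 3, 4, 9}  B3 = {1, 2, 3, 4}  B4 = {1, 2, 4, 5}  B5 = {1, 2, 5, 8}  B6 = {2, 5, 8, 11}  B7 = {5, 8, 11, 12}  B8 = {8, 10, 11, 12}  B9 = {6, 10, 11, 12}
Tree: B1–B2, B2–B3, B3–B4, B4–B5, B5–B6, B6–B7, B7–B8, B8–B9
Each bag holds 4 vertices, so the decomposition has width 3, which upper-bounds the treewidth. For the lower bound: the 4 vertex sets {3,7,9}, {4}, {1}, {2,5,8,11} are disjoint, each induces a connected subgraph, and every pair is joined by at least one edge of G. Contracting each set to a single vertex therefore yields K_{4} as a minor, and since treewidth is minor-monotone, tw(G) ≥ tw(K_{4}) = 3. Hence tw(G) = 3 exactly.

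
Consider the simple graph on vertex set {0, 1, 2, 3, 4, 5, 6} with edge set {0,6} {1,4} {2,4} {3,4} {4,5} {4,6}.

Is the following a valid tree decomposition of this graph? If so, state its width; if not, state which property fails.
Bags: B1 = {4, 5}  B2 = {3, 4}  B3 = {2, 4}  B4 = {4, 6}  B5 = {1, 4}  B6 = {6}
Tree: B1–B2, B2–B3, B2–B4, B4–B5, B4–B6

A tree decomposition must satisfy three properties: every vertex lies in some bag; for every edge, both endpoints lie together in some bag; and for every vertex, the bags containing it form a connected subtree. Here vertex 0 appears in no bag, so the decomposition is invalid.

No — vertex 0 appears in no bag.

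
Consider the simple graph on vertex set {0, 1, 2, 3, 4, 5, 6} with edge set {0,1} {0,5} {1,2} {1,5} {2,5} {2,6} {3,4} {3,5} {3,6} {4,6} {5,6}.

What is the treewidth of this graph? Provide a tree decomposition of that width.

Each bag holds 3 vertices, so the decomposition has width 2, which upper-bounds the treewidth. Conversely, {3, 4, 6} is a clique of size 3, and the vertices of any clique must share a bag in every tree decomposition; so some bag has ≥ 3 vertices and tw(G) ≥ 2. Therefore the treewidth is 2.

Treewidth 2.
Bags: B1 = {2, 5, 6}  B2 = {3, 5, 6}  B3 = {3, 4, 6}  B4 = {1, 2, 5}  B5 = {0, 1, 5}
Tree: B1–B2, B2–B3, B1–B4, B4–B5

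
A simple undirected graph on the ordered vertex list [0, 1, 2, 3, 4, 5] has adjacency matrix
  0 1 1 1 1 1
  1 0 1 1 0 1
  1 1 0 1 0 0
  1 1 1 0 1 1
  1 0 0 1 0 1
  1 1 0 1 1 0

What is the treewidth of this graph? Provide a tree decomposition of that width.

Every bag has size at most 4, so the width is 4 − 1 = 3 and tw(G) ≤ 3. For the lower bound, the 4 vertices {0, 1, 2, 3} are pairwise adjacent, and any tree decomposition puts a clique entirely inside one bag — forcing width ≥ 3. Combining the bounds, tw(G) = 3.

Treewidth 3.
One such decomposition:
Bags: B1 = {0, 3, 4, 5}  B2 = {0, 1, 3, 5}  B3 = {0, 1, 2, 3}
Tree: B1–B2, B2–B3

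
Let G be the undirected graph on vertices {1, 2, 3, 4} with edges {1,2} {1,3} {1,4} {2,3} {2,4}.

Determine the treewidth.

2

A width-2 tree decomposition is:
Bags: B1 = {1, 2, 3}  B2 = {1, 2, 4}
Tree: B1–B2
Every bag has size at most 3, so the width is 3 − 1 = 2 and tw(G) ≤ 2. On the other hand G contains the 3-clique {1, 2, 3}. A clique must lie in a single bag of any decomposition, so no decomposition can have width below 2. The upper and lower bounds meet at 2, so that is the treewidth.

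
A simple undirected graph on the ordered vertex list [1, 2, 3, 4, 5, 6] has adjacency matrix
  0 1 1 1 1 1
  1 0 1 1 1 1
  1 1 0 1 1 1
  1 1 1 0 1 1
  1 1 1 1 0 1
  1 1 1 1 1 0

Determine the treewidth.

A width-5 tree decomposition is:
Bags: B1 = {1, 2, 3, 4, 5, 6}
Tree: (single bag)
A single bag containing all 6 vertices is trivially a valid decomposition of width 5. For the lower bound, the 6 vertices {1, 2, 3, 4, 5, 6} are pairwise adjacent, and any tree decomposition puts a clique entirely inside one bag — forcing width ≥ 5. Combining the bounds, tw(G) = 5.

5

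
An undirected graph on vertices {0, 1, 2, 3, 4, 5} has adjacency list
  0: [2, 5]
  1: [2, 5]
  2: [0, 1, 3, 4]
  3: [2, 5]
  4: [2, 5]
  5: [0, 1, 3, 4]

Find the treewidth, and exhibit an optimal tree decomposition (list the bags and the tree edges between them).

The largest bag has 3 vertices, giving width 2; this decomposition certifies tw(G) ≤ 2. The edges 5–3–2–4–5 form a cycle, so G is not a tree and its treewidth is at least 2. Therefore the treewidth is 2.

Treewidth 2.
One such decomposition:
Bags: B1 = {2, 3, 5}  B2 = {2, 4, 5}  B3 = {0, 2, 5}  B4 = {1, 2, 5}
Tree: B1–B2, B2–B3, B3–B4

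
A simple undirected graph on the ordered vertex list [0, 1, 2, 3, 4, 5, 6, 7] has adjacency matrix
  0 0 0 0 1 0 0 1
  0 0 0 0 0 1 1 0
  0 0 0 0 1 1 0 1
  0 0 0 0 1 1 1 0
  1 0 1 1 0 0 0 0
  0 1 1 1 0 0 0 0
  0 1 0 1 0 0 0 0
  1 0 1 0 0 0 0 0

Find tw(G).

A width-2 tree decomposition is:
Bags: B1 = {0, 2, 7}  B2 = {0, 2, 4}  B3 = {2, 4, 5}  B4 = {3, 4, 5}  B5 = {1, 3, 5}  B6 = {1, 3, 6}
Tree: B1–B2, B2–B3, B3–B4, B4–B5, B5–B6
The largest bag has 3 vertices, giving width 2; this decomposition certifies tw(G) ≤ 2. The edges 7–0–4–2–7 form a cycle, so G is not a tree and its treewidth is at least 2. Combining the bounds, tw(G) = 2.

2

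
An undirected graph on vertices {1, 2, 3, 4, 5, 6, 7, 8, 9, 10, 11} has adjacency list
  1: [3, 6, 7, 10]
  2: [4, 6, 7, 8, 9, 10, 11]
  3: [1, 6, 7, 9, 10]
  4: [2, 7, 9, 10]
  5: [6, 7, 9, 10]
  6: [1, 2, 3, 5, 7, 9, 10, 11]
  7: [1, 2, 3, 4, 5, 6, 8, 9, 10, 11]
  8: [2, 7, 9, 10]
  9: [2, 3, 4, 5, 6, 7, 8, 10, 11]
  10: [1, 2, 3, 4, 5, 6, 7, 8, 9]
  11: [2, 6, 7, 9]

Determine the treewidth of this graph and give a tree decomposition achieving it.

Treewidth 4.
One optimal decomposition is:
Bags: B1 = {2, 6, 7, 9, 10}  B2 = {3, 6, 7, 9, 10}  B3 = {2, 4, 7, 9, 10}  B4 = {2, 7, 8, 9, 10}  B5 = {5, 6, 7, 9, 10}  B6 = {2, 6, 7, 9, 11}  B7 = {1, 3, 6, 7, 10}
Tree: B1–B2, B1–B3, B3–B4, B2–B5, B1–B6, B2–B7

Every bag has size at most 5, so the width is 5 − 1 = 4 and tw(G) ≤ 4. On the other hand G contains the 5-clique {1, 3, 6, 7, 10}. A clique must lie in a single bag of any decomposition, so no decomposition can have width below 4. Combining the bounds, tw(G) = 4.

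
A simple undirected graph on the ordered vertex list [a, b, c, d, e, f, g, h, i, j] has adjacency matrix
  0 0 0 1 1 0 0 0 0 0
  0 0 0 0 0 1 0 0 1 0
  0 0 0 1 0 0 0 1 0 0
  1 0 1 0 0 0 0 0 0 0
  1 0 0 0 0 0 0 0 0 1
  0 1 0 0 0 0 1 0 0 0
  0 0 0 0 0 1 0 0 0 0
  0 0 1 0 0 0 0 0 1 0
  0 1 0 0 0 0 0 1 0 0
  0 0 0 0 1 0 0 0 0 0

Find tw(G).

1

A width-1 tree decomposition is:
Bags: B1 = {f, g}  B2 = {b, f}  B3 = {b, i}  B4 = {h, i}  B5 = {c, h}  B6 = {c, d}  B7 = {a, d}  B8 = {a, e}  B9 = {e, j}
Tree: B1–B2, B2–B3, B3–B4, B4–B5, B5–B6, B6–B7, B7–B8, B8–B9
Each bag holds 2 vertices, so the decomposition has width 1, which upper-bounds the treewidth. Any graph with an edge has treewidth ≥ 1, and G has the edge g–f. Therefore the treewidth is 1.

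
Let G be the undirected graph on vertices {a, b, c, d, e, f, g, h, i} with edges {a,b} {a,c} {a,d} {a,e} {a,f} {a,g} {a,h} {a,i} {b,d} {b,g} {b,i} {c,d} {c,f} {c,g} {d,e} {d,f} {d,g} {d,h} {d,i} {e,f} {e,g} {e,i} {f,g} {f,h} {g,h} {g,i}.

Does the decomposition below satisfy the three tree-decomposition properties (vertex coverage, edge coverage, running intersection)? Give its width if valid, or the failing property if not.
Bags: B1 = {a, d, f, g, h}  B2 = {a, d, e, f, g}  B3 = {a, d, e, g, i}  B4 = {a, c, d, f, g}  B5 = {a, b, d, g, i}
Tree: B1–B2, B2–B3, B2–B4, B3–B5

Yes; width 4.

Every vertex of G appears in some bag (union = {a, b, c, d, e, f, g, h, i}); every edge is covered by a bag; and for each vertex v the set of bags containing v is connected in the bag tree. The decomposition is therefore valid. The largest bag has 5 vertices, so the width is 4.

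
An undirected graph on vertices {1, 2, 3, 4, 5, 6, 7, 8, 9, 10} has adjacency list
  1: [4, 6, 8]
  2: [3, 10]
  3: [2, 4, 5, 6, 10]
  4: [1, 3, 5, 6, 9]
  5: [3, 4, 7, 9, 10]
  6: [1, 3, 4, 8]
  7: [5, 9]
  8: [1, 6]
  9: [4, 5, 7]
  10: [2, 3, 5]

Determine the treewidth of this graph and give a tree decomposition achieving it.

Treewidth 2.
Bags: B1 = {3, 4, 5}  B2 = {3, 4, 6}  B3 = {4, 5, 9}  B4 = {1, 4, 6}  B5 = {1, 6, 8}  B6 = {5, 7, 9}  B7 = {3, 5, 10}  B8 = {2, 3, 10}
Tree: B1–B2, B1–B3, B2–B4, B4–B5, B3–B6, B1–B7, B7–B8

Each bag holds 3 vertices, so the decomposition has width 2, which upper-bounds the treewidth. On the other hand G contains the 3-clique {1, 6, 8}. A clique must lie in a single bag of any decomposition, so no decomposition can have width below 2. The upper and lower bounds meet at 2, so that is the treewidth.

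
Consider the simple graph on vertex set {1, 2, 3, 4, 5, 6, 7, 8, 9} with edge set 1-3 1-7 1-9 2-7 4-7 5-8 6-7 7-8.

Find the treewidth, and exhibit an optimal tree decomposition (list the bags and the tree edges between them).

The largest bag has 2 vertices, giving width 1; this decomposition certifies tw(G) ≤ 1. Any graph with an edge has treewidth ≥ 1, and G has the edge 7–1. Combining the bounds, tw(G) = 1.

Treewidth 1.
One such decomposition:
Bags: B1 = {1, 7}  B2 = {6, 7}  B3 = {4, 7}  B4 = {1, 3}  B5 = {7, 8}  B6 = {5, 8}  B7 = {2, 7}  B8 = {1, 9}
Tree: B1–B2, B2–B3, B1–B4, B3–B5, B5–B6, B2–B7, B1–B8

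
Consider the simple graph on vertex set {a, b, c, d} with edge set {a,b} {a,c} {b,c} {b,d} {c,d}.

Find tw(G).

A width-2 tree decomposition is:
Bags: B1 = {a, b, c}  B2 = {b, c, d}
Tree: B1–B2
Each bag holds 3 vertices, so the decomposition has width 2, which upper-bounds the treewidth. On the other hand G contains the 3-clique {b, c, d}. A clique must lie in a single bag of any decomposition, so no decomposition can have width below 2. The upper and lower bounds meet at 2, so that is the treewidth.

2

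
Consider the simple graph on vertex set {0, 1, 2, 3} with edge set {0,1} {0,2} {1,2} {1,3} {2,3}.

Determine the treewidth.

2

A width-2 tree decomposition is:
Bags: B1 = {1, 2, 3}  B2 = {0, 1, 2}
Tree: B1–B2
Every bag has size at most 3, so the width is 3 − 1 = 2 and tw(G) ≤ 2. Conversely, {0, 1, 2} is a clique of size 3, and the vertices of any clique must share a bag in every tree decomposition; so some bag has ≥ 3 vertices and tw(G) ≥ 2. Therefore the treewidth is 2.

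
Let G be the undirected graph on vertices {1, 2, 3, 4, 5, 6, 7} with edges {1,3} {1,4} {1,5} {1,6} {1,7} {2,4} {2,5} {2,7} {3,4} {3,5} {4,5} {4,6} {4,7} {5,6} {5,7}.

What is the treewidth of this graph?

3

A width-3 tree decomposition is:
Bags: B1 = {1, 4, 5, 7}  B2 = {2, 4, 5, 7}  B3 = {1, 3, 4, 5}  B4 = {1, 4, 5, 6}
Tree: B1–B2, B1–B3, B3–B4
The largest bag has 4 vertices, giving width 3; this decomposition certifies tw(G) ≤ 3. For the lower bound, the 4 vertices {1, 3, 4, 5} are pairwise adjacent, and any tree decomposition puts a clique entirely inside one bag — forcing width ≥ 3. Therefore the treewidth is 3.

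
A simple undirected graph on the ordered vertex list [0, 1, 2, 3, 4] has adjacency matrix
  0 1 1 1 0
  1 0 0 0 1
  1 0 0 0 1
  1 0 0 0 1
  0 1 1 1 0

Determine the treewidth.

2

A width-2 tree decomposition is:
Bags: B1 = {0, 3, 4}  B2 = {0, 1, 4}  B3 = {0, 2, 4}
Tree: B1–B2, B2–B3
The largest bag has 3 vertices, giving width 2; this decomposition certifies tw(G) ≤ 2. The edges 4–3–0–1–4 form a cycle, so G is not a tree and its treewidth is at least 2. Hence tw(G) = 2 exactly.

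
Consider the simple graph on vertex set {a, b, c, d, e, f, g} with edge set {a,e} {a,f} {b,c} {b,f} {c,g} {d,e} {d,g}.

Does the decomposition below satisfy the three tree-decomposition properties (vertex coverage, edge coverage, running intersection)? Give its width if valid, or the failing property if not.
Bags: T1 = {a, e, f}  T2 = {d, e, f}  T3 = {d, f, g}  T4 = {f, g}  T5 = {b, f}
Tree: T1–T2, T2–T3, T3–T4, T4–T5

A tree decomposition must satisfy three properties: every vertex lies in some bag; for every edge, both endpoints lie together in some bag; and for every vertex, the bags containing it form a connected subtree. Here vertex c appears in no bag, so the decomposition is invalid.

No — vertex c appears in no bag.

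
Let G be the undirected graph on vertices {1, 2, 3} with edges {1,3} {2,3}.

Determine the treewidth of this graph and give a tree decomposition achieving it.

Treewidth 1.
One such decomposition:
Bags: B1 = {2, 3}  B2 = {1, 3}
Tree: B1–B2

Every bag has size at most 2, so the width is 2 − 1 = 1 and tw(G) ≤ 1. Since G has at least one edge (e.g. 3–2), it is not an edgeless graph, so tw(G) ≥ 1. Hence tw(G) = 1 exactly.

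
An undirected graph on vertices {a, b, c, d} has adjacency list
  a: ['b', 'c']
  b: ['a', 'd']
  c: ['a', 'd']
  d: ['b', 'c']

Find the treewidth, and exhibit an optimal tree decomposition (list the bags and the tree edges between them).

The largest bag has 3 vertices, giving width 2; this decomposition certifies tw(G) ≤ 2. The edges c–d–b–a–c form a cycle, so G is not a tree and its treewidth is at least 2. Therefore the treewidth is 2.

Treewidth 2.
One such decomposition:
Bags: B1 = {b, c, d}  B2 = {a, b, c}
Tree: B1–B2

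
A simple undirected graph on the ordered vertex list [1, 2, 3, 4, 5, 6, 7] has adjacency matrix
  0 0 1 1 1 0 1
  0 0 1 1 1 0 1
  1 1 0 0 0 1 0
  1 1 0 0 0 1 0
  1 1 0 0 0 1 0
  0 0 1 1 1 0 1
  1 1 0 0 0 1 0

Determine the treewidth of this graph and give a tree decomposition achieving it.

Treewidth 3.
One such decomposition:
Bags: B1 = {1, 2, 3, 6}  B2 = {1, 2, 4, 6}  B3 = {1, 2, 5, 6}  B4 = {1, 2, 6, 7}
Tree: B1–B2, B2–B3, B3–B4

The largest bag has 4 vertices, giving width 3; this decomposition certifies tw(G) ≤ 3. For the lower bound: the 4 vertex sets {1,3}, {2,4}, {6}, {5} are disjoint, each induces a connected subgraph, and every pair is joined by at least one edge of G. Contracting each set to a single vertex therefore yields K_{4} as a minor, and since treewidth is minor-monotone, tw(G) ≥ tw(K_{4}) = 3. Therefore the treewidth is 3.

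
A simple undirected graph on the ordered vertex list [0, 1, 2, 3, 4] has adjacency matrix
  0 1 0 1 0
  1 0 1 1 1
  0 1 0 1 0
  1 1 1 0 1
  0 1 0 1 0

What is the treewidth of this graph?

2

A width-2 tree decomposition is:
Bags: B1 = {1, 2, 3}  B2 = {1, 3, 4}  B3 = {0, 1, 3}
Tree: B1–B2, B2–B3
Every bag has size at most 3, so the width is 3 − 1 = 2 and tw(G) ≤ 2. On the other hand G contains the 3-clique {0, 1, 3}. A clique must lie in a single bag of any decomposition, so no decomposition can have width below 2. Hence tw(G) = 2 exactly.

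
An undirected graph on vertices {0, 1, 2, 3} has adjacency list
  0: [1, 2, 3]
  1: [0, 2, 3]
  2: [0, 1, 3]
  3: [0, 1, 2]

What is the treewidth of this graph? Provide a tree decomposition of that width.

Treewidth 3.
One such decomposition:
Bags: B1 = {0, 1, 2, 3}
Tree: (single bag)

With just one bag of size 4, the width is 4 − 1 = 3, so tw(G) ≤ 3. For the lower bound, the 4 vertices {0, 1, 2, 3} are pairwise adjacent, and any tree decomposition puts a clique entirely inside one bag — forcing width ≥ 3. The upper and lower bounds meet at 3, so that is the treewidth.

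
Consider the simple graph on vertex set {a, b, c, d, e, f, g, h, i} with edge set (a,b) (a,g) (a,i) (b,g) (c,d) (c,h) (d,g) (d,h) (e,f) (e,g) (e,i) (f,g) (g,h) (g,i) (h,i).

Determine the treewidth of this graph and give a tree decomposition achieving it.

The largest bag has 3 vertices, giving width 2; this decomposition certifies tw(G) ≤ 2. Conversely, {d, g, h} is a clique of size 3, and the vertices of any clique must share a bag in every tree decomposition; so some bag has ≥ 3 vertices and tw(G) ≥ 2. Therefore the treewidth is 2.

Treewidth 2.
One such decomposition:
Bags: B1 = {g, h, i}  B2 = {d, g, h}  B3 = {a, g, i}  B4 = {c, d, h}  B5 = {e, g, i}  B6 = {a, b, g}  B7 = {e, f, g}
Tree: B1–B2, B1–B3, B2–B4, B3–B5, B3–B6, B5–B7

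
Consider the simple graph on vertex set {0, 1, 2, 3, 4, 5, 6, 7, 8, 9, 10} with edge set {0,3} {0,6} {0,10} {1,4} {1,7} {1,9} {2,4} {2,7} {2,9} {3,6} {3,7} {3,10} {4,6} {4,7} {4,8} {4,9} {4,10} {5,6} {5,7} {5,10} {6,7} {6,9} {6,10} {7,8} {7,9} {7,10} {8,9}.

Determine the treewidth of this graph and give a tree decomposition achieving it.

Treewidth 3.
Bags: B1 = {3, 6, 7, 10}  B2 = {4, 6, 7, 10}  B3 = {5, 6, 7, 10}  B4 = {4, 6, 7, 9}  B5 = {1, 4, 7, 9}  B6 = {0, 3, 6, 10}  B7 = {4, 7, 8, 9}  B8 = {2, 4, 7, 9}
Tree: B1–B2, B2–B3, B2–B4, B4–B5, B1–B6, B5–B7, B5–B8

The largest bag has 4 vertices, giving width 3; this decomposition certifies tw(G) ≤ 3. For the lower bound, the 4 vertices {0, 3, 6, 10} are pairwise adjacent, and any tree decomposition puts a clique entirely inside one bag — forcing width ≥ 3. The upper and lower bounds meet at 3, so that is the treewidth.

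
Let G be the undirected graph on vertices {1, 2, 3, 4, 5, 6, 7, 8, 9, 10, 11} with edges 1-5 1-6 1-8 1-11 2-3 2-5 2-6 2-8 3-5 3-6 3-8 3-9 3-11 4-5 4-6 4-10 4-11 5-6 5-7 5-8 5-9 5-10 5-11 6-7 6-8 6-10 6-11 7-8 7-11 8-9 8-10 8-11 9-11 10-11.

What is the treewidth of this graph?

A width-4 tree decomposition is:
Bags: B1 = {1, 5, 6, 8, 11}  B2 = {3, 5, 6, 8, 11}  B3 = {5, 6, 8, 10, 11}  B4 = {5, 6, 7, 8, 11}  B5 = {4, 5, 6, 10, 11}  B6 = {2, 3, 5, 6, 8}  B7 = {3, 5, 8, 9, 11}
Tree: B1–B2, B2–B3, B1–B4, B3–B5, B2–B6, B2–B7
Each bag holds 5 vertices, so the decomposition has width 4, which upper-bounds the treewidth. For the lower bound, the 5 vertices {3, 5, 8, 9, 11} are pairwise adjacent, and any tree decomposition puts a clique entirely inside one bag — forcing width ≥ 4. Therefore the treewidth is 4.

4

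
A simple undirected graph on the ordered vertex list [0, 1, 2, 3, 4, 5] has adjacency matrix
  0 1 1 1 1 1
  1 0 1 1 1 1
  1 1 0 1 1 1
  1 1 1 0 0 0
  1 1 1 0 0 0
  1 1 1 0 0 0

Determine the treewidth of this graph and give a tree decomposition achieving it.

Treewidth 3.
One optimal decomposition is:
Bags: B1 = {0, 1, 2, 5}  B2 = {0, 1, 2, 4}  B3 = {0, 1, 2, 3}
Tree: B1–B2, B1–B3

The largest bag has 4 vertices, giving width 3; this decomposition certifies tw(G) ≤ 3. On the other hand G contains the 4-clique {0, 1, 2, 3}. A clique must lie in a single bag of any decomposition, so no decomposition can have width below 3. Therefore the treewidth is 3.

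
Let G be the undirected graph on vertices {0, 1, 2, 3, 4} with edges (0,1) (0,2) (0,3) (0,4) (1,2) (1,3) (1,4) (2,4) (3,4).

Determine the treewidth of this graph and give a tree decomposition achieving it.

Each bag holds 4 vertices, so the decomposition has width 3, which upper-bounds the treewidth. For the lower bound, the 4 vertices {0, 1, 2, 4} are pairwise adjacent, and any tree decomposition puts a clique entirely inside one bag — forcing width ≥ 3. Hence tw(G) = 3 exactly.

Treewidth 3.
One such decomposition:
Bags: B1 = {0, 1, 2, 4}  B2 = {0, 1, 3, 4}
Tree: B1–B2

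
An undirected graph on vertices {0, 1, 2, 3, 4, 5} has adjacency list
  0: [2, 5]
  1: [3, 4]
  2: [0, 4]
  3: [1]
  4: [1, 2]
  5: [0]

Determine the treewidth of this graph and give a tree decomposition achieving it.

Treewidth 1.
One such decomposition:
Bags: B1 = {1, 3}  B2 = {1, 4}  B3 = {2, 4}  B4 = {0, 2}  B5 = {0, 5}
Tree: B1–B2, B2–B3, B3–B4, B4–B5

The largest bag has 2 vertices, giving width 1; this decomposition certifies tw(G) ≤ 1. Since G has at least one edge (e.g. 3–1), it is not an edgeless graph, so tw(G) ≥ 1. Combining the bounds, tw(G) = 1.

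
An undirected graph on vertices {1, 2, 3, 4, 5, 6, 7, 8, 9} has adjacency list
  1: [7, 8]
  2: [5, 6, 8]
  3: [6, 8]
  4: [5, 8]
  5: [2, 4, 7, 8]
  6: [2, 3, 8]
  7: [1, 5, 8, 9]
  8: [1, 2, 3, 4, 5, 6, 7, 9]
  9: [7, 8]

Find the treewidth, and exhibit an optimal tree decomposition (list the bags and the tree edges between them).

Each bag holds 3 vertices, so the decomposition has width 2, which upper-bounds the treewidth. Conversely, {1, 7, 8} is a clique of size 3, and the vertices of any clique must share a bag in every tree decomposition; so some bag has ≥ 3 vertices and tw(G) ≥ 2. The upper and lower bounds meet at 2, so that is the treewidth.

Treewidth 2.
One optimal decomposition is:
Bags: B1 = {5, 7, 8}  B2 = {4, 5, 8}  B3 = {1, 7, 8}  B4 = {7, 8, 9}  B5 = {2, 5, 8}  B6 = {2, 6, 8}  B7 = {3, 6, 8}
Tree: B1–B2, B1–B3, B1–B4, B1–B5, B5–B6, B6–B7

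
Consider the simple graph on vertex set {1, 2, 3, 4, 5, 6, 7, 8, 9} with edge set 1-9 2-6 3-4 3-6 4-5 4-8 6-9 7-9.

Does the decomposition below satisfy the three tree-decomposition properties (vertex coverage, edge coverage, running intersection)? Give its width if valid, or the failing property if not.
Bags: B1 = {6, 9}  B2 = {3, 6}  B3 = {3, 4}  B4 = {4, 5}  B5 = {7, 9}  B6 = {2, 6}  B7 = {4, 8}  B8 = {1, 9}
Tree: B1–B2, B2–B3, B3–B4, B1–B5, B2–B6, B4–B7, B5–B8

Yes; width 1.

Checking the three conditions: (i) the bags cover all of {1, 2, 3, 4, 5, 6, 7, 8, 9}; (ii) for each edge, some bag contains both endpoints; (iii) the bags containing any fixed vertex form a subtree. All hold, so the decomposition is valid with width 2 − 1 = 1.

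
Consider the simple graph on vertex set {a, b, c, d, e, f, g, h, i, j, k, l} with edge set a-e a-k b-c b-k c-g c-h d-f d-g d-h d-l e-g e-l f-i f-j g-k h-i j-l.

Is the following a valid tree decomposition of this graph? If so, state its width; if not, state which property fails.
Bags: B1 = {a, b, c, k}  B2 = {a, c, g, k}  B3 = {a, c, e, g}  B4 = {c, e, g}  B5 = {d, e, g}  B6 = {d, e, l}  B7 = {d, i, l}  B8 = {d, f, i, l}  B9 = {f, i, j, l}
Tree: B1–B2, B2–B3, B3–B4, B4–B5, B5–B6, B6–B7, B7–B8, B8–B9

A tree decomposition must satisfy three properties: every vertex lies in some bag; for every edge, both endpoints lie together in some bag; and for every vertex, the bags containing it form a connected subtree. Here vertex h appears in no bag, so the decomposition is invalid.

No — vertex h appears in no bag.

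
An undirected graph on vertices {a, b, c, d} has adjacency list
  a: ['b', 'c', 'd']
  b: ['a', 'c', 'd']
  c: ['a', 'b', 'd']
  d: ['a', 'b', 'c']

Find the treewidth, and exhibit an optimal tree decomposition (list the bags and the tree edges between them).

With just one bag of size 4, the width is 4 − 1 = 3, so tw(G) ≤ 3. Conversely, {a, b, c, d} is a clique of size 4, and the vertices of any clique must share a bag in every tree decomposition; so some bag has ≥ 4 vertices and tw(G) ≥ 3. Therefore the treewidth is 3.

Treewidth 3.
One such decomposition:
Bags: B1 = {a, b, c, d}
Tree: (single bag)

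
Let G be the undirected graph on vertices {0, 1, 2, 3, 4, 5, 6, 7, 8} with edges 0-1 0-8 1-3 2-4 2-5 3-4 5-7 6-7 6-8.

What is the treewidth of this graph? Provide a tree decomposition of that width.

Treewidth 2.
Bags: B1 = {0, 6, 8}  B2 = {0, 6, 7}  B3 = {0, 5, 7}  B4 = {0, 2, 5}  B5 = {0, 2, 4}  B6 = {0, 3, 4}  B7 = {0, 1, 3}
Tree: B1–B2, B2–B3, B3–B4, B4–B5, B5–B6, B6–B7

Every bag has size at most 3, so the width is 3 − 1 = 2 and tw(G) ≤ 2. For the lower bound, G contains the cycle 0–8–6–7–5–2–4–3–1–0, so G is not a forest; only forests have treewidth ≤ 1, hence tw(G) ≥ 2. Hence tw(G) = 2 exactly.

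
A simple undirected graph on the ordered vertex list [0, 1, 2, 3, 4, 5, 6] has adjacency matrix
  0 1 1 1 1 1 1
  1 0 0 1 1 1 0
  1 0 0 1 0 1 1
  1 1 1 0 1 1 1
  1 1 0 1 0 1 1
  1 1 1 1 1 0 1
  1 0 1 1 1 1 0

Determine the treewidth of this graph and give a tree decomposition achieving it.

The largest bag has 5 vertices, giving width 4; this decomposition certifies tw(G) ≤ 4. On the other hand G contains the 5-clique {0, 2, 3, 5, 6}. A clique must lie in a single bag of any decomposition, so no decomposition can have width below 4. Hence tw(G) = 4 exactly.

Treewidth 4.
One optimal decomposition is:
Bags: B1 = {0, 1, 3, 4, 5}  B2 = {0, 3, 4, 5, 6}  B3 = {0, 2, 3, 5, 6}
Tree: B1–B2, B2–B3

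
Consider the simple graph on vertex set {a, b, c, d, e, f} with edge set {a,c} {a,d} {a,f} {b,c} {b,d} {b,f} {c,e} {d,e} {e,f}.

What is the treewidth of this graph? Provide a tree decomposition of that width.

The largest bag has 4 vertices, giving width 3; this decomposition certifies tw(G) ≤ 3. For the lower bound: the 4 vertex sets {b,d}, {a,c}, {f}, {e} are disjoint, each induces a connected subgraph, and every pair is joined by at least one edge of G. Contracting each set to a single vertex therefore yields K_{4} as a minor, and since treewidth is minor-monotone, tw(G) ≥ tw(K_{4}) = 3. Hence tw(G) = 3 exactly.

Treewidth 3.
One optimal decomposition is:
Bags: B1 = {b, c, d, f}  B2 = {a, c, d, f}  B3 = {c, d, e, f}
Tree: B1–B2, B2–B3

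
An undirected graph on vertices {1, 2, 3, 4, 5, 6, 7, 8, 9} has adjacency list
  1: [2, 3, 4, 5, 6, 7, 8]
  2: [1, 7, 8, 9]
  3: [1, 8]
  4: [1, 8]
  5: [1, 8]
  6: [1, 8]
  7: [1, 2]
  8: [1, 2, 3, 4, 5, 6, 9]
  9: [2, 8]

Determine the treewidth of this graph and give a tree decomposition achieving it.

Treewidth 2.
Bags: B1 = {1, 2, 8}  B2 = {2, 8, 9}  B3 = {1, 5, 8}  B4 = {1, 3, 8}  B5 = {1, 2, 7}  B6 = {1, 4, 8}  B7 = {1, 6, 8}
Tree: B1–B2, B1–B3, B3–B4, B1–B5, B1–B6, B6–B7

The largest bag has 3 vertices, giving width 2; this decomposition certifies tw(G) ≤ 2. On the other hand G contains the 3-clique {1, 2, 8}. A clique must lie in a single bag of any decomposition, so no decomposition can have width below 2. The upper and lower bounds meet at 2, so that is the treewidth.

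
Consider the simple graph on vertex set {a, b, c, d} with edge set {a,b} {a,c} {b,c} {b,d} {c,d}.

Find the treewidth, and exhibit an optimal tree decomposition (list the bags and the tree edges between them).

The largest bag has 3 vertices, giving width 2; this decomposition certifies tw(G) ≤ 2. On the other hand G contains the 3-clique {b, c, d}. A clique must lie in a single bag of any decomposition, so no decomposition can have width below 2. Therefore the treewidth is 2.

Treewidth 2.
One such decomposition:
Bags: B1 = {a, b, c}  B2 = {b, c, d}
Tree: B1–B2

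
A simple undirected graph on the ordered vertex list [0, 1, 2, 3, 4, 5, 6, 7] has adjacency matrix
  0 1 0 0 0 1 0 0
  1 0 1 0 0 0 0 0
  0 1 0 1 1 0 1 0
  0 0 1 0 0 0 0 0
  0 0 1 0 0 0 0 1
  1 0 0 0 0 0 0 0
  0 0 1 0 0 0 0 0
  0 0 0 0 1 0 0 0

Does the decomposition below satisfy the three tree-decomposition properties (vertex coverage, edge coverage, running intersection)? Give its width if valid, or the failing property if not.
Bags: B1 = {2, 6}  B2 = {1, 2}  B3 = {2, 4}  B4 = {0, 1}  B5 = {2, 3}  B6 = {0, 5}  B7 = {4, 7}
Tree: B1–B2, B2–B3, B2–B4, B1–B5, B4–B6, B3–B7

Yes; width 1.

Vertex coverage: the bags together contain {0, 1, 2, 3, 4, 5, 6, 7}, the full vertex set. Edge coverage: each edge of G has both endpoints in at least one bag. Running intersection: for every vertex, the bags containing it form a connected subtree. All three properties hold, so this is a valid tree decomposition of width max|bag| − 1 = 1, and hence tw(G) ≤ 1.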